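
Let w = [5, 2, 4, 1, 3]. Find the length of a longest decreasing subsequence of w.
3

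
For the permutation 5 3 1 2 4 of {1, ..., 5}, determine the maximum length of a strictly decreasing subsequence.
3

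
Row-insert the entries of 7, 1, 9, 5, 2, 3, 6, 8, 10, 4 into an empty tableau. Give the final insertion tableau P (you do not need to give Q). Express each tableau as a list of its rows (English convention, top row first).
P = [[1, 2, 3, 4, 8, 10], [5, 6], [7, 9]]

Insert 7: appended to row 1. P = [[7]].
Insert 1: 1 bumps 7 from row 1; 7 starts row 2. P = [[1], [7]].
Insert 9: appended to row 1. P = [[1, 9], [7]].
Insert 5: 5 bumps 9 from row 1; 9 appends to row 2. P = [[1, 5], [7, 9]].
Insert 2: 2 bumps 5 from row 1; 5 bumps 7 from row 2; 7 starts row 3. P = [[1, 2], [5, 9], [7]].
Insert 3: appended to row 1. P = [[1, 2, 3], [5, 9], [7]].
Insert 6: appended to row 1. P = [[1, 2, 3, 6], [5, 9], [7]].
Insert 8: appended to row 1. P = [[1, 2, 3, 6, 8], [5, 9], [7]].
Insert 10: appended to row 1. P = [[1, 2, 3, 6, 8, 10], [5, 9], [7]].
Insert 4: 4 bumps 6 from row 1; 6 bumps 9 from row 2; 9 appends to row 3. P = [[1, 2, 3, 4, 8, 10], [5, 6], [7, 9]].

So P = [[1, 2, 3, 4, 8, 10], [5, 6], [7, 9]].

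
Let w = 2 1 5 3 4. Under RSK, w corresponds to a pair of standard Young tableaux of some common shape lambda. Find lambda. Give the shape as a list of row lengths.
RSK row insertion gives P = [[1, 3, 4], [2, 5]], which has shape [3, 2].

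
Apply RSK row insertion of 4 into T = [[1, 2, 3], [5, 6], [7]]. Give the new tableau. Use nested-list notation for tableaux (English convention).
4 is larger than every entry of row 1, so it is appended to row 1. The new tableau is [[1, 2, 3, 4], [5, 6], [7]].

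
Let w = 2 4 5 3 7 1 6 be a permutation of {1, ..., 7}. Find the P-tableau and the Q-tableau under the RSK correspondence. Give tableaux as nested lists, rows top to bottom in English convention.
P = [[1, 3, 5, 6], [2, 7], [4]], Q = [[1, 2, 3, 5], [4, 7], [6]]

Insert each entry of the permutation into P by Schensted row insertion, recording in Q the position of each new cell.

Insert 2: appended to row 1. P = [[2]], Q = [[1]].
Insert 4: appended to row 1. P = [[2, 4]], Q = [[1, 2]].
Insert 5: appended to row 1. P = [[2, 4, 5]], Q = [[1, 2, 3]].
Insert 3: 3 bumps 4 from row 1; 4 starts row 2. P = [[2, 3, 5], [4]], Q = [[1, 2, 3], [4]].
Insert 7: appended to row 1. P = [[2, 3, 5, 7], [4]], Q = [[1, 2, 3, 5], [4]].
Insert 1: 1 bumps 2 from row 1; 2 bumps 4 from row 2; 4 starts row 3. P = [[1, 3, 5, 7], [2], [4]], Q = [[1, 2, 3, 5], [4], [6]].
Insert 6: 6 bumps 7 from row 1; 7 appends to row 2. P = [[1, 3, 5, 6], [2, 7], [4]], Q = [[1, 2, 3, 5], [4, 7], [6]].

So P = [[1, 3, 5, 6], [2, 7], [4]], Q = [[1, 2, 3, 5], [4, 7], [6]].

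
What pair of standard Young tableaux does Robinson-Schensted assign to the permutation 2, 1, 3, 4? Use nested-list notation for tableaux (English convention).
P = [[1, 3, 4], [2]], Q = [[1, 3, 4], [2]]

Insert each entry of the permutation into P by Schensted row insertion, recording in Q the position of each new cell.

Insert 2: appended to row 1. P = [[2]].
Insert 1: 1 bumps 2 from row 1; 2 starts row 2. P = [[1], [2]].
Insert 3: appended to row 1. P = [[1, 3], [2]].
Insert 4: appended to row 1. P = [[1, 3, 4], [2]].

So P = [[1, 3, 4], [2]], Q = [[1, 3, 4], [2]].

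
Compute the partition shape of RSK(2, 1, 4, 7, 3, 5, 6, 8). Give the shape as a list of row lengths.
Row-insert each entry into an empty tableau.

After inserting 2: P = [[2]].
After inserting 1: P = [[1], [2]].
After inserting 4: P = [[1, 4], [2]].
After inserting 7: P = [[1, 4, 7], [2]].
After inserting 3: P = [[1, 3, 7], [2, 4]].
After inserting 5: P = [[1, 3, 5], [2, 4, 7]].
After inserting 6: P = [[1, 3, 5, 6], [2, 4, 7]].
After inserting 8: P = [[1, 3, 5, 6, 8], [2, 4, 7]].

The final insertion tableau P = [[1, 3, 5, 6, 8], [2, 4, 7]] has shape [5, 3].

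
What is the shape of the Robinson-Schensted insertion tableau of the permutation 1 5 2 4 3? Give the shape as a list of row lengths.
[3, 1, 1]

RSK row insertion gives P = [[1, 2, 3], [4], [5]], which has shape [3, 1, 1].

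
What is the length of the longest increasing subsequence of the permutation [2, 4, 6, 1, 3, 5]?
3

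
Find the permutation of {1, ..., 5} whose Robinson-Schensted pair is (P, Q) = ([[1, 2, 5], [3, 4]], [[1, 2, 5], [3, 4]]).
Reverse RSK: for i = n, n-1, ..., 1, locate i in Q, remove the corresponding corner cell from P, and reverse-bump its entry up through P; the value ejected from row 1 is w(i).

So w = 3 4 1 2 5.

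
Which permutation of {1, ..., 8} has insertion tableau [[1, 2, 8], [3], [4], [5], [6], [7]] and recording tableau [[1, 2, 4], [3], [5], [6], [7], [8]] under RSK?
1 7 6 8 5 4 3 2

Reverse the RSK construction: for i from n down to 1, find the cell of Q containing i, remove the entry at that cell from P, and reverse-bump it up through P; the value ejected from row 1 is w(i).

Step i=8: Q has 8 at row 6, column 1; remove 7 from row 6 of P and reverse-bump: 7 enters row 5 and ejects 6; 6 enters row 4 and ejects 5; 5 enters row 3 and ejects 4; 4 enters row 2 and ejects 3; 3 enters row 1 and ejects 2. So w(8) = 2. P is now [[1, 3, 8], [4], [5], [6], [7]].
Step i=7: Q has 7 at row 5, column 1; remove 7 from row 5 of P and reverse-bump: 7 enters row 4 and ejects 6; 6 enters row 3 and ejects 5; 5 enters row 2 and ejects 4; 4 enters row 1 and ejects 3. So w(7) = 3. P is now [[1, 4, 8], [5], [6], [7]].
Step i=6: Q has 6 at row 4, column 1; remove 7 from row 4 of P and reverse-bump: 7 enters row 3 and ejects 6; 6 enters row 2 and ejects 5; 5 enters row 1 and ejects 4. So w(6) = 4. P is now [[1, 5, 8], [6], [7]].
Step i=5: Q has 5 at row 3, column 1; remove 7 from row 3 of P and reverse-bump: 7 enters row 2 and ejects 6; 6 enters row 1 and ejects 5. So w(5) = 5. P is now [[1, 6, 8], [7]].
Step i=4: Q has 4 at row 1, column 3; remove that cell from P, ejecting 8. So w(4) = 8. P is now [[1, 6], [7]].
Step i=3: Q has 3 at row 2, column 1; remove 7 from row 2 of P and reverse-bump: 7 enters row 1 and ejects 6. So w(3) = 6. P is now [[1, 7]].
Step i=2: Q has 2 at row 1, column 2; remove that cell from P, ejecting 7. So w(2) = 7. P is now [[1]].
Step i=1: Q has 1 at row 1, column 1; remove that cell from P, ejecting 1. So w(1) = 1. P is now [].

So w = 1 7 6 8 5 4 3 2.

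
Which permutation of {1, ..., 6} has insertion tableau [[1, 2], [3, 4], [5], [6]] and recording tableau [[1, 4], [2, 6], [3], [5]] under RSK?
Reverse the RSK construction: for i from n down to 1, find the cell of Q containing i, remove the entry at that cell from P, and reverse-bump it up through P; the value ejected from row 1 is w(i).

Step i=6: Q has 6 at row 2, column 2; remove 4 from row 2 of P and reverse-bump: 4 enters row 1 and ejects 2. So w(6) = 2. P is now [[1, 4], [3], [5], [6]].
Step i=5: Q has 5 at row 4, column 1; remove 6 from row 4 of P and reverse-bump: 6 enters row 3 and ejects 5; 5 enters row 2 and ejects 3; 3 enters row 1 and ejects 1. So w(5) = 1. P is now [[3, 4], [5], [6]].
Step i=4: Q has 4 at row 1, column 2; remove that cell from P, ejecting 4. So w(4) = 4. P is now [[3], [5], [6]].
Step i=3: Q has 3 at row 3, column 1; remove 6 from row 3 of P and reverse-bump: 6 enters row 2 and ejects 5; 5 enters row 1 and ejects 3. So w(3) = 3. P is now [[5], [6]].
Step i=2: Q has 2 at row 2, column 1; remove 6 from row 2 of P and reverse-bump: 6 enters row 1 and ejects 5. So w(2) = 5. P is now [[6]].
Step i=1: Q has 1 at row 1, column 1; remove that cell from P, ejecting 6. So w(1) = 6. P is now [].

So w = 6 5 3 4 1 2.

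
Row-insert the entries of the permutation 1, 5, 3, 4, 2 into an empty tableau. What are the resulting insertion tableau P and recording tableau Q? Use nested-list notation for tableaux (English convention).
P = [[1, 2, 4], [3], [5]], Q = [[1, 2, 4], [3], [5]]

Insert each entry of the permutation into P by Schensted row insertion, recording in Q the position of each new cell.

Insert 1: appended to row 1. P = [[1]].
Insert 5: appended to row 1. P = [[1, 5]].
Insert 3: 3 bumps 5 from row 1; 5 starts row 2. P = [[1, 3], [5]].
Insert 4: appended to row 1. P = [[1, 3, 4], [5]].
Insert 2: 2 bumps 3 from row 1; 3 bumps 5 from row 2; 5 starts row 3. P = [[1, 2, 4], [3], [5]].

So P = [[1, 2, 4], [3], [5]], Q = [[1, 2, 4], [3], [5]].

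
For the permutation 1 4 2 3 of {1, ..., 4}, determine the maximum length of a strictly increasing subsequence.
3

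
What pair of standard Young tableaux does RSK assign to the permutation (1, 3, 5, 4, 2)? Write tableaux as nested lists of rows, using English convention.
P = [[1, 2, 4], [3], [5]], Q = [[1, 2, 3], [4], [5]]

Insert each entry of the permutation into P by Schensted row insertion, recording in Q the position of each new cell.

Insert 1: appended to row 1. P = [[1]].
Insert 3: appended to row 1. P = [[1, 3]].
Insert 5: appended to row 1. P = [[1, 3, 5]].
Insert 4: 4 bumps 5 from row 1; 5 starts row 2. P = [[1, 3, 4], [5]].
Insert 2: 2 bumps 3 from row 1; 3 bumps 5 from row 2; 5 starts row 3. P = [[1, 2, 4], [3], [5]].

So P = [[1, 2, 4], [3], [5]], Q = [[1, 2, 3], [4], [5]].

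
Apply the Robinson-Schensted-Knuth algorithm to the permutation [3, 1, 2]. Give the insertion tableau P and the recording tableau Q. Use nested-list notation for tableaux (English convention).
P = [[1, 2], [3]], Q = [[1, 3], [2]]

Insert each entry of the permutation into P by Schensted row insertion, recording in Q the position of each new cell.

Insert 3: appended to row 1. P = [[3]].
Insert 1: 1 bumps 3 from row 1; 3 starts row 2. P = [[1], [3]].
Insert 2: appended to row 1. P = [[1, 2], [3]].

So P = [[1, 2], [3]], Q = [[1, 3], [2]].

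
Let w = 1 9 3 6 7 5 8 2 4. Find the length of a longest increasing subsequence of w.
5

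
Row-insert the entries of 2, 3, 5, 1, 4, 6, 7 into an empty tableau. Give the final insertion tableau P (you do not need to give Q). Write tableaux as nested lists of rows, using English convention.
Insert 2: appended to row 1. P = [[2]].
Insert 3: appended to row 1. P = [[2, 3]].
Insert 5: appended to row 1. P = [[2, 3, 5]].
Insert 1: 1 bumps 2 from row 1; 2 starts row 2. P = [[1, 3, 5], [2]].
Insert 4: 4 bumps 5 from row 1; 5 appends to row 2. P = [[1, 3, 4], [2, 5]].
Insert 6: appended to row 1. P = [[1, 3, 4, 6], [2, 5]].
Insert 7: appended to row 1. P = [[1, 3, 4, 6, 7], [2, 5]].

So P = [[1, 3, 4, 6, 7], [2, 5]].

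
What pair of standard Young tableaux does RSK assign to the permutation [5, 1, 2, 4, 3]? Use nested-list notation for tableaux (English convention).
Insert each entry of the permutation into P by Schensted row insertion, recording in Q the position of each new cell.

Insert 5: appended to row 1. P = [[5]], Q = [[1]].
Insert 1: 1 bumps 5 from row 1; 5 starts row 2. P = [[1], [5]], Q = [[1], [2]].
Insert 2: appended to row 1. P = [[1, 2], [5]], Q = [[1, 3], [2]].
Insert 4: appended to row 1. P = [[1, 2, 4], [5]], Q = [[1, 3, 4], [2]].
Insert 3: 3 bumps 4 from row 1; 4 bumps 5 from row 2; 5 starts row 3. P = [[1, 2, 3], [4], [5]], Q = [[1, 3, 4], [2], [5]].

So P = [[1, 2, 3], [4], [5]], Q = [[1, 3, 4], [2], [5]].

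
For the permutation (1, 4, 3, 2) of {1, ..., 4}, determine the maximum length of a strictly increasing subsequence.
2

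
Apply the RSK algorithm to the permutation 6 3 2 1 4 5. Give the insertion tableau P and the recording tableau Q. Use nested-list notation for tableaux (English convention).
P = [[1, 4, 5], [2], [3], [6]], Q = [[1, 5, 6], [2], [3], [4]]

Insert each entry of the permutation into P by Schensted row insertion, recording in Q the position of each new cell.

Insert 6: appended to row 1. P = [[6]].
Insert 3: 3 bumps 6 from row 1; 6 starts row 2. P = [[3], [6]].
Insert 2: 2 bumps 3 from row 1; 3 bumps 6 from row 2; 6 starts row 3. P = [[2], [3], [6]].
Insert 1: 1 bumps 2 from row 1; 2 bumps 3 from row 2; 3 bumps 6 from row 3; 6 starts row 4. P = [[1], [2], [3], [6]].
Insert 4: appended to row 1. P = [[1, 4], [2], [3], [6]].
Insert 5: appended to row 1. P = [[1, 4, 5], [2], [3], [6]].

So P = [[1, 4, 5], [2], [3], [6]], Q = [[1, 5, 6], [2], [3], [4]].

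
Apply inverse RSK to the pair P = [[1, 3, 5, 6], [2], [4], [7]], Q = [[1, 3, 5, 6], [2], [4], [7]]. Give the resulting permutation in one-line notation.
7 2 4 3 5 6 1

Reverse RSK: for i = n, n-1, ..., 1, locate i in Q, remove the corresponding corner cell from P, and reverse-bump its entry up through P; the value ejected from row 1 is w(i).

So w = 7 2 4 3 5 6 1.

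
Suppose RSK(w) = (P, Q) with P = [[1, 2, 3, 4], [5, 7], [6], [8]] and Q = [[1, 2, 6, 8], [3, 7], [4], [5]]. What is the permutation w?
1 8 6 5 2 7 3 4

Reverse the RSK construction: for i from n down to 1, find the cell of Q containing i, remove the entry at that cell from P, and reverse-bump it up through P; the value ejected from row 1 is w(i).

Step i=8: Q has 8 at row 1, column 4; remove that cell from P, ejecting 4. So w(8) = 4. P is now [[1, 2, 3], [5, 7], [6], [8]].
Step i=7: Q has 7 at row 2, column 2; remove 7 from row 2 of P and reverse-bump: 7 enters row 1 and ejects 3. So w(7) = 3. P is now [[1, 2, 7], [5], [6], [8]].
Step i=6: Q has 6 at row 1, column 3; remove that cell from P, ejecting 7. So w(6) = 7. P is now [[1, 2], [5], [6], [8]].
Step i=5: Q has 5 at row 4, column 1; remove 8 from row 4 of P and reverse-bump: 8 enters row 3 and ejects 6; 6 enters row 2 and ejects 5; 5 enters row 1 and ejects 2. So w(5) = 2. P is now [[1, 5], [6], [8]].
Step i=4: Q has 4 at row 3, column 1; remove 8 from row 3 of P and reverse-bump: 8 enters row 2 and ejects 6; 6 enters row 1 and ejects 5. So w(4) = 5. P is now [[1, 6], [8]].
Step i=3: Q has 3 at row 2, column 1; remove 8 from row 2 of P and reverse-bump: 8 enters row 1 and ejects 6. So w(3) = 6. P is now [[1, 8]].
Step i=2: Q has 2 at row 1, column 2; remove that cell from P, ejecting 8. So w(2) = 8. P is now [[1]].
Step i=1: Q has 1 at row 1, column 1; remove that cell from P, ejecting 1. So w(1) = 1. P is now [].

So w = 1 8 6 5 2 7 3 4.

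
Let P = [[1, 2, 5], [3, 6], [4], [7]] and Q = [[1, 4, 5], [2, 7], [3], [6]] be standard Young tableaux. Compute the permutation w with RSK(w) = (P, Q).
7 4 1 3 6 2 5

Reverse RSK: for i = n, n-1, ..., 1, locate i in Q, remove the corresponding corner cell from P, and reverse-bump its entry up through P; the value ejected from row 1 is w(i).

So w = 7 4 1 3 6 2 5.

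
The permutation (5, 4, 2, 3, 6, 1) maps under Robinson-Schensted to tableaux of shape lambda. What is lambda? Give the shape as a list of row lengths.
Row-insert each entry into an empty tableau.

After inserting 5: P = [[5]].
After inserting 4: P = [[4], [5]].
After inserting 2: P = [[2], [4], [5]].
After inserting 3: P = [[2, 3], [4], [5]].
After inserting 6: P = [[2, 3, 6], [4], [5]].
After inserting 1: P = [[1, 3, 6], [2], [4], [5]].

The final insertion tableau P = [[1, 3, 6], [2], [4], [5]] has shape [3, 1, 1, 1].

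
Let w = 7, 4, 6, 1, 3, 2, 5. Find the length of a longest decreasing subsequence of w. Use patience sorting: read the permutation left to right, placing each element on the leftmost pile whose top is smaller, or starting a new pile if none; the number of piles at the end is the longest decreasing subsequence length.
4

7: new pile. tops = [7]
4: new pile. tops = [7, 4]
6: onto pile 2 (replacing 4). tops = [7, 6]
1: new pile. tops = [7, 6, 1]
3: onto pile 3 (replacing 1). tops = [7, 6, 3]
2: new pile. tops = [7, 6, 3, 2]
5: onto pile 3 (replacing 3). tops = [7, 6, 5, 2]

4 piles, so the longest decreasing subsequence has length 4.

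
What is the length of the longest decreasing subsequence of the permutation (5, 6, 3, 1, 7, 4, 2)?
3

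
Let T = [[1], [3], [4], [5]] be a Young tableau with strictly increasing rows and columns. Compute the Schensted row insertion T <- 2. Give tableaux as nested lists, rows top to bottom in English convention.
[[1, 2], [3], [4], [5]]

2 is larger than every entry of row 1, so it is appended to row 1. The new tableau is [[1, 2], [3], [4], [5]].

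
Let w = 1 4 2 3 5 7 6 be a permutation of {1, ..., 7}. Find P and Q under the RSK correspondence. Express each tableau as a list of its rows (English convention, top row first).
Insert each entry of the permutation into P by Schensted row insertion, recording in Q the position of each new cell.

After inserting 1: P = [[1]].
After inserting 4: P = [[1, 4]].
After inserting 2: P = [[1, 2], [4]].
After inserting 3: P = [[1, 2, 3], [4]].
After inserting 5: P = [[1, 2, 3, 5], [4]].
After inserting 7: P = [[1, 2, 3, 5, 7], [4]].
After inserting 6: P = [[1, 2, 3, 5, 6], [4, 7]].

So P = [[1, 2, 3, 5, 6], [4, 7]], Q = [[1, 2, 4, 5, 6], [3, 7]].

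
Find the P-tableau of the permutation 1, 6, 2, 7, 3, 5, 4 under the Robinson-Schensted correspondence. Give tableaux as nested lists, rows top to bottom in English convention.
P = [[1, 2, 3, 4], [5, 7], [6]]

After inserting 1: P = [[1]].
After inserting 6: P = [[1, 6]].
After inserting 2: P = [[1, 2], [6]].
After inserting 7: P = [[1, 2, 7], [6]].
After inserting 3: P = [[1, 2, 3], [6, 7]].
After inserting 5: P = [[1, 2, 3, 5], [6, 7]].
After inserting 4: P = [[1, 2, 3, 4], [5, 7], [6]].

So P = [[1, 2, 3, 4], [5, 7], [6]].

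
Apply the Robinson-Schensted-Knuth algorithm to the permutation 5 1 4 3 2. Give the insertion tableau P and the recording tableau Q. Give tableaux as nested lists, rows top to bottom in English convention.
Insert each entry of the permutation into P by Schensted row insertion, recording in Q the position of each new cell.

Insert 5: appended to row 1. P = [[5]].
Insert 1: 1 bumps 5 from row 1; 5 starts row 2. P = [[1], [5]].
Insert 4: appended to row 1. P = [[1, 4], [5]].
Insert 3: 3 bumps 4 from row 1; 4 bumps 5 from row 2; 5 starts row 3. P = [[1, 3], [4], [5]].
Insert 2: 2 bumps 3 from row 1; 3 bumps 4 from row 2; 4 bumps 5 from row 3; 5 starts row 4. P = [[1, 2], [3], [4], [5]].

So P = [[1, 2], [3], [4], [5]], Q = [[1, 3], [2], [4], [5]].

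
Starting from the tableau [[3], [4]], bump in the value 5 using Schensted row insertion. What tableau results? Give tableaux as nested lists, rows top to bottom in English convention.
[[3, 5], [4]]

5 is larger than every entry of row 1, so it is appended to row 1. The new tableau is [[3, 5], [4]].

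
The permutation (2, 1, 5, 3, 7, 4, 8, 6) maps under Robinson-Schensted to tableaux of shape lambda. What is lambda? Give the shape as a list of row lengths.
[4, 4]

RSK row insertion gives P = [[1, 3, 4, 6], [2, 5, 7, 8]], which has shape [4, 4].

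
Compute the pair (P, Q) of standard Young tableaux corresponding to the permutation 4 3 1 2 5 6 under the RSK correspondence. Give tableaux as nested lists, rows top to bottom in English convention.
P = [[1, 2, 5, 6], [3], [4]], Q = [[1, 4, 5, 6], [2], [3]]

Insert each entry of the permutation into P by Schensted row insertion, recording in Q the position of each new cell.

After inserting 4: P = [[4]].
After inserting 3: P = [[3], [4]].
After inserting 1: P = [[1], [3], [4]].
After inserting 2: P = [[1, 2], [3], [4]].
After inserting 5: P = [[1, 2, 5], [3], [4]].
After inserting 6: P = [[1, 2, 5, 6], [3], [4]].

So P = [[1, 2, 5, 6], [3], [4]], Q = [[1, 4, 5, 6], [2], [3]].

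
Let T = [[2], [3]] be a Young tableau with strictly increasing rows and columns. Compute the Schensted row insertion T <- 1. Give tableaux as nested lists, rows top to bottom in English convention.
In row 1, 1 replaces 2 (the leftmost entry greater than 1); 2 is bumped to row 2. In row 2, 2 replaces 3 (the leftmost entry greater than 2); 3 is bumped to row 3. 3 starts a new row 3. The new tableau is [[1], [2], [3]].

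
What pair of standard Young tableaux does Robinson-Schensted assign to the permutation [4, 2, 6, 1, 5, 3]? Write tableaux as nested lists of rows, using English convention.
P = [[1, 3], [2, 5], [4, 6]], Q = [[1, 3], [2, 5], [4, 6]]

Insert each entry of the permutation into P by Schensted row insertion, recording in Q the position of each new cell.

Insert 4: appended to row 1. P = [[4]].
Insert 2: 2 bumps 4 from row 1; 4 starts row 2. P = [[2], [4]].
Insert 6: appended to row 1. P = [[2, 6], [4]].
Insert 1: 1 bumps 2 from row 1; 2 bumps 4 from row 2; 4 starts row 3. P = [[1, 6], [2], [4]].
Insert 5: 5 bumps 6 from row 1; 6 appends to row 2. P = [[1, 5], [2, 6], [4]].
Insert 3: 3 bumps 5 from row 1; 5 bumps 6 from row 2; 6 appends to row 3. P = [[1, 3], [2, 5], [4, 6]].

So P = [[1, 3], [2, 5], [4, 6]], Q = [[1, 3], [2, 5], [4, 6]].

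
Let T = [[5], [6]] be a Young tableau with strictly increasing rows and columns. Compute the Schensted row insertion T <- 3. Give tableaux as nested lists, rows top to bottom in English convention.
In row 1, 3 replaces 5 (the leftmost entry greater than 3); 5 is bumped to row 2. In row 2, 5 replaces 6 (the leftmost entry greater than 5); 6 is bumped to row 3. 6 starts a new row 3. The new tableau is [[3], [5], [6]].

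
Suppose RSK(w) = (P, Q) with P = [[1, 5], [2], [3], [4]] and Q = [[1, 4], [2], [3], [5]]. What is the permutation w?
Reverse RSK: for i = n, n-1, ..., 1, locate i in Q, remove the corresponding corner cell from P, and reverse-bump its entry up through P; the value ejected from row 1 is w(i).

So w = 4 3 2 5 1.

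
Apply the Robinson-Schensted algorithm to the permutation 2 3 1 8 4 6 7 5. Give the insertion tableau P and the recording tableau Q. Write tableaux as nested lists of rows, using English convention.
Insert each entry of the permutation into P by Schensted row insertion, recording in Q the position of each new cell.

Insert 2: appended to row 1. P = [[2]].
Insert 3: appended to row 1. P = [[2, 3]].
Insert 1: 1 bumps 2 from row 1; 2 starts row 2. P = [[1, 3], [2]].
Insert 8: appended to row 1. P = [[1, 3, 8], [2]].
Insert 4: 4 bumps 8 from row 1; 8 appends to row 2. P = [[1, 3, 4], [2, 8]].
Insert 6: appended to row 1. P = [[1, 3, 4, 6], [2, 8]].
Insert 7: appended to row 1. P = [[1, 3, 4, 6, 7], [2, 8]].
Insert 5: 5 bumps 6 from row 1; 6 bumps 8 from row 2; 8 starts row 3. P = [[1, 3, 4, 5, 7], [2, 6], [8]].

So P = [[1, 3, 4, 5, 7], [2, 6], [8]], Q = [[1, 2, 4, 6, 7], [3, 5], [8]].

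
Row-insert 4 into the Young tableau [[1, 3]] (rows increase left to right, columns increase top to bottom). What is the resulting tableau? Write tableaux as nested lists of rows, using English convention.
[[1, 3, 4]]

4 is larger than every entry of row 1, so it is appended to row 1. The new tableau is [[1, 3, 4]].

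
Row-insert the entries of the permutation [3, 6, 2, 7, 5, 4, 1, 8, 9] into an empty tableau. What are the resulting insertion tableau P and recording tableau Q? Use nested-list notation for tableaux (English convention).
Insert each entry of the permutation into P by Schensted row insertion, recording in Q the position of each new cell.

After inserting 3: P = [[3]].
After inserting 6: P = [[3, 6]].
After inserting 2: P = [[2, 6], [3]].
After inserting 7: P = [[2, 6, 7], [3]].
After inserting 5: P = [[2, 5, 7], [3, 6]].
After inserting 4: P = [[2, 4, 7], [3, 5], [6]].
After inserting 1: P = [[1, 4, 7], [2, 5], [3], [6]].
After inserting 8: P = [[1, 4, 7, 8], [2, 5], [3], [6]].
After inserting 9: P = [[1, 4, 7, 8, 9], [2, 5], [3], [6]].

So P = [[1, 4, 7, 8, 9], [2, 5], [3], [6]], Q = [[1, 2, 4, 8, 9], [3, 5], [6], [7]].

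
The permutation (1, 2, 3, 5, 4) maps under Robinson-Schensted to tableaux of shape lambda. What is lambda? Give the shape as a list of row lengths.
[4, 1]

Row-insert each entry into an empty tableau.

After inserting 1: P = [[1]].
After inserting 2: P = [[1, 2]].
After inserting 3: P = [[1, 2, 3]].
After inserting 5: P = [[1, 2, 3, 5]].
After inserting 4: P = [[1, 2, 3, 4], [5]].

The final insertion tableau P = [[1, 2, 3, 4], [5]] has shape [4, 1].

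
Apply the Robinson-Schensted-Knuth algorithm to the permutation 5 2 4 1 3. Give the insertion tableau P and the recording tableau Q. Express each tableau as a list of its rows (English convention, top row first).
P = [[1, 3], [2, 4], [5]], Q = [[1, 3], [2, 5], [4]]

Insert each entry of the permutation into P by Schensted row insertion, recording in Q the position of each new cell.

After inserting 5: P = [[5]].
After inserting 2: P = [[2], [5]].
After inserting 4: P = [[2, 4], [5]].
After inserting 1: P = [[1, 4], [2], [5]].
After inserting 3: P = [[1, 3], [2, 4], [5]].

So P = [[1, 3], [2, 4], [5]], Q = [[1, 3], [2, 5], [4]].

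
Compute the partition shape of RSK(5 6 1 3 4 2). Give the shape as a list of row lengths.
[3, 2, 1]

Row-insert each entry into an empty tableau.

After inserting 5: P = [[5]].
After inserting 6: P = [[5, 6]].
After inserting 1: P = [[1, 6], [5]].
After inserting 3: P = [[1, 3], [5, 6]].
After inserting 4: P = [[1, 3, 4], [5, 6]].
After inserting 2: P = [[1, 2, 4], [3, 6], [5]].

The final insertion tableau P = [[1, 2, 4], [3, 6], [5]] has shape [3, 2, 1].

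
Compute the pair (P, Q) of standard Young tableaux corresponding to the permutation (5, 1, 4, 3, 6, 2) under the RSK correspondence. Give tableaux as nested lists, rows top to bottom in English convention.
Insert each entry of the permutation into P by Schensted row insertion, recording in Q the position of each new cell.

Insert 5: appended to row 1. P = [[5]].
Insert 1: 1 bumps 5 from row 1; 5 starts row 2. P = [[1], [5]].
Insert 4: appended to row 1. P = [[1, 4], [5]].
Insert 3: 3 bumps 4 from row 1; 4 bumps 5 from row 2; 5 starts row 3. P = [[1, 3], [4], [5]].
Insert 6: appended to row 1. P = [[1, 3, 6], [4], [5]].
Insert 2: 2 bumps 3 from row 1; 3 bumps 4 from row 2; 4 bumps 5 from row 3; 5 starts row 4. P = [[1, 2, 6], [3], [4], [5]].

So P = [[1, 2, 6], [3], [4], [5]], Q = [[1, 3, 5], [2], [4], [6]].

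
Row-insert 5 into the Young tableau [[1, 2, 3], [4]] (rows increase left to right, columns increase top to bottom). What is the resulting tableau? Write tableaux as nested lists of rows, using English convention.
[[1, 2, 3, 5], [4]]

5 is larger than every entry of row 1, so it is appended to row 1. The new tableau is [[1, 2, 3, 5], [4]].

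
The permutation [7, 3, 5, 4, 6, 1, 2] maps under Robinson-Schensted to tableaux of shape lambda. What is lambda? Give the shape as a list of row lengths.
[3, 2, 1, 1]

Row-insert each entry into an empty tableau.

After inserting 7: P = [[7]].
After inserting 3: P = [[3], [7]].
After inserting 5: P = [[3, 5], [7]].
After inserting 4: P = [[3, 4], [5], [7]].
After inserting 6: P = [[3, 4, 6], [5], [7]].
After inserting 1: P = [[1, 4, 6], [3], [5], [7]].
After inserting 2: P = [[1, 2, 6], [3, 4], [5], [7]].

The final insertion tableau P = [[1, 2, 6], [3, 4], [5], [7]] has shape [3, 2, 1, 1].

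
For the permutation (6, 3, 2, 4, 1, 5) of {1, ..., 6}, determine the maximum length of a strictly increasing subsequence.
3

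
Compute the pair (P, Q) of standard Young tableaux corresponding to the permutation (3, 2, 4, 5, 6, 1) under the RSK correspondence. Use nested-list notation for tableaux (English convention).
Insert each entry of the permutation into P by Schensted row insertion, recording in Q the position of each new cell.

After inserting 3: P = [[3]].
After inserting 2: P = [[2], [3]].
After inserting 4: P = [[2, 4], [3]].
After inserting 5: P = [[2, 4, 5], [3]].
After inserting 6: P = [[2, 4, 5, 6], [3]].
After inserting 1: P = [[1, 4, 5, 6], [2], [3]].

So P = [[1, 4, 5, 6], [2], [3]], Q = [[1, 3, 4, 5], [2], [6]].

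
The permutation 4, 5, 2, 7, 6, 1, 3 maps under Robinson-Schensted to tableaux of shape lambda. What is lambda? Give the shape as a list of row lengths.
[3, 2, 2]

RSK row insertion gives P = [[1, 3, 6], [2, 5], [4, 7]], which has shape [3, 2, 2].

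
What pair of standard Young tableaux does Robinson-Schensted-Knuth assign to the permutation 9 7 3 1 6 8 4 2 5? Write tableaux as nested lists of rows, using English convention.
P = [[1, 2, 5], [3, 4, 8], [6], [7], [9]], Q = [[1, 5, 6], [2, 7, 9], [3], [4], [8]]

Insert each entry of the permutation into P by Schensted row insertion, recording in Q the position of each new cell.

Insert 9: appended to row 1. P = [[9]], Q = [[1]].
Insert 7: 7 bumps 9 from row 1; 9 starts row 2. P = [[7], [9]], Q = [[1], [2]].
Insert 3: 3 bumps 7 from row 1; 7 bumps 9 from row 2; 9 starts row 3. P = [[3], [7], [9]], Q = [[1], [2], [3]].
Insert 1: 1 bumps 3 from row 1; 3 bumps 7 from row 2; 7 bumps 9 from row 3; 9 starts row 4. P = [[1], [3], [7], [9]], Q = [[1], [2], [3], [4]].
Insert 6: appended to row 1. P = [[1, 6], [3], [7], [9]], Q = [[1, 5], [2], [3], [4]].
Insert 8: appended to row 1. P = [[1, 6, 8], [3], [7], [9]], Q = [[1, 5, 6], [2], [3], [4]].
Insert 4: 4 bumps 6 from row 1; 6 appends to row 2. P = [[1, 4, 8], [3, 6], [7], [9]], Q = [[1, 5, 6], [2, 7], [3], [4]].
Insert 2: 2 bumps 4 from row 1; 4 bumps 6 from row 2; 6 bumps 7 from row 3; 7 bumps 9 from row 4; 9 starts row 5. P = [[1, 2, 8], [3, 4], [6], [7], [9]], Q = [[1, 5, 6], [2, 7], [3], [4], [8]].
Insert 5: 5 bumps 8 from row 1; 8 appends to row 2. P = [[1, 2, 5], [3, 4, 8], [6], [7], [9]], Q = [[1, 5, 6], [2, 7, 9], [3], [4], [8]].

So P = [[1, 2, 5], [3, 4, 8], [6], [7], [9]], Q = [[1, 5, 6], [2, 7, 9], [3], [4], [8]].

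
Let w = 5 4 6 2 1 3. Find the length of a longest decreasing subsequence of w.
4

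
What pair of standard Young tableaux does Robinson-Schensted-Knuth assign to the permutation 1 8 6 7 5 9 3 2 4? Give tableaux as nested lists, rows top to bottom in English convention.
P = [[1, 2, 4, 9], [3, 7], [5], [6], [8]], Q = [[1, 2, 4, 6], [3, 9], [5], [7], [8]]

Insert each entry of the permutation into P by Schensted row insertion, recording in Q the position of each new cell.

Insert 1: appended to row 1. P = [[1]].
Insert 8: appended to row 1. P = [[1, 8]].
Insert 6: 6 bumps 8 from row 1; 8 starts row 2. P = [[1, 6], [8]].
Insert 7: appended to row 1. P = [[1, 6, 7], [8]].
Insert 5: 5 bumps 6 from row 1; 6 bumps 8 from row 2; 8 starts row 3. P = [[1, 5, 7], [6], [8]].
Insert 9: appended to row 1. P = [[1, 5, 7, 9], [6], [8]].
Insert 3: 3 bumps 5 from row 1; 5 bumps 6 from row 2; 6 bumps 8 from row 3; 8 starts row 4. P = [[1, 3, 7, 9], [5], [6], [8]].
Insert 2: 2 bumps 3 from row 1; 3 bumps 5 from row 2; 5 bumps 6 from row 3; 6 bumps 8 from row 4; 8 starts row 5. P = [[1, 2, 7, 9], [3], [5], [6], [8]].
Insert 4: 4 bumps 7 from row 1; 7 appends to row 2. P = [[1, 2, 4, 9], [3, 7], [5], [6], [8]].

So P = [[1, 2, 4, 9], [3, 7], [5], [6], [8]], Q = [[1, 2, 4, 6], [3, 9], [5], [7], [8]].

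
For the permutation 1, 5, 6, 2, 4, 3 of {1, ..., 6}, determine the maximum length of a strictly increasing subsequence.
3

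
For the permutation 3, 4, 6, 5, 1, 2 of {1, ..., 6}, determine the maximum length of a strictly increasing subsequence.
3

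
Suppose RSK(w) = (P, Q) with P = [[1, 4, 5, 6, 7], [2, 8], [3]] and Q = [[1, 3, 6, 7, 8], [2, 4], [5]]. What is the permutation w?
3 2 8 4 1 5 6 7

Reverse the RSK construction: for i from n down to 1, find the cell of Q containing i, remove the entry at that cell from P, and reverse-bump it up through P; the value ejected from row 1 is w(i).

Step i=8: Q has 8 at row 1, column 5; remove that cell from P, ejecting 7. So w(8) = 7. P is now [[1, 4, 5, 6], [2, 8], [3]].
Step i=7: Q has 7 at row 1, column 4; remove that cell from P, ejecting 6. So w(7) = 6. P is now [[1, 4, 5], [2, 8], [3]].
Step i=6: Q has 6 at row 1, column 3; remove that cell from P, ejecting 5. So w(6) = 5. P is now [[1, 4], [2, 8], [3]].
Step i=5: Q has 5 at row 3, column 1; remove 3 from row 3 of P and reverse-bump: 3 enters row 2 and ejects 2; 2 enters row 1 and ejects 1. So w(5) = 1. P is now [[2, 4], [3, 8]].
Step i=4: Q has 4 at row 2, column 2; remove 8 from row 2 of P and reverse-bump: 8 enters row 1 and ejects 4. So w(4) = 4. P is now [[2, 8], [3]].
Step i=3: Q has 3 at row 1, column 2; remove that cell from P, ejecting 8. So w(3) = 8. P is now [[2], [3]].
Step i=2: Q has 2 at row 2, column 1; remove 3 from row 2 of P and reverse-bump: 3 enters row 1 and ejects 2. So w(2) = 2. P is now [[3]].
Step i=1: Q has 1 at row 1, column 1; remove that cell from P, ejecting 3. So w(1) = 3. P is now [].

So w = 3 2 8 4 1 5 6 7.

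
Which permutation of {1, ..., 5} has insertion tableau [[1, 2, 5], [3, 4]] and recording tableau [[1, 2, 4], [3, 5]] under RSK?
3 4 1 5 2

Reverse the RSK construction: for i from n down to 1, find the cell of Q containing i, remove the entry at that cell from P, and reverse-bump it up through P; the value ejected from row 1 is w(i).

Step i=5: Q has 5 at row 2, column 2; remove 4 from row 2 of P and reverse-bump: 4 enters row 1 and ejects 2. So w(5) = 2. P is now [[1, 4, 5], [3]].
Step i=4: Q has 4 at row 1, column 3; remove that cell from P, ejecting 5. So w(4) = 5. P is now [[1, 4], [3]].
Step i=3: Q has 3 at row 2, column 1; remove 3 from row 2 of P and reverse-bump: 3 enters row 1 and ejects 1. So w(3) = 1. P is now [[3, 4]].
Step i=2: Q has 2 at row 1, column 2; remove that cell from P, ejecting 4. So w(2) = 4. P is now [[3]].
Step i=1: Q has 1 at row 1, column 1; remove that cell from P, ejecting 3. So w(1) = 3. P is now [].

So w = 3 4 1 5 2.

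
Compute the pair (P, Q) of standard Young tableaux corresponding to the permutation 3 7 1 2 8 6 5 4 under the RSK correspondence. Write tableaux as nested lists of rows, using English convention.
P = [[1, 2, 4], [3, 5, 8], [6], [7]], Q = [[1, 2, 5], [3, 4, 6], [7], [8]]

Insert each entry of the permutation into P by Schensted row insertion, recording in Q the position of each new cell.

After inserting 3: P = [[3]].
After inserting 7: P = [[3, 7]].
After inserting 1: P = [[1, 7], [3]].
After inserting 2: P = [[1, 2], [3, 7]].
After inserting 8: P = [[1, 2, 8], [3, 7]].
After inserting 6: P = [[1, 2, 6], [3, 7, 8]].
After inserting 5: P = [[1, 2, 5], [3, 6, 8], [7]].
After inserting 4: P = [[1, 2, 4], [3, 5, 8], [6], [7]].

So P = [[1, 2, 4], [3, 5, 8], [6], [7]], Q = [[1, 2, 5], [3, 4, 6], [7], [8]].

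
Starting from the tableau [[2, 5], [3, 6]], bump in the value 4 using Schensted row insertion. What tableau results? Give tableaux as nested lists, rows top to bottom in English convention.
[[2, 4], [3, 5], [6]]

In row 1, 4 replaces 5 (the leftmost entry greater than 4); 5 is bumped to row 2. In row 2, 5 replaces 6 (the leftmost entry greater than 5); 6 is bumped to row 3. 6 starts a new row 3. The new tableau is [[2, 4], [3, 5], [6]].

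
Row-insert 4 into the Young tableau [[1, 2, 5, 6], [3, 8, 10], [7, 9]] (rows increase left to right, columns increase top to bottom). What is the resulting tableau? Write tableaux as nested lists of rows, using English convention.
In row 1, 4 replaces 5 (the leftmost entry greater than 4); 5 is bumped to row 2. In row 2, 5 replaces 8 (the leftmost entry greater than 5); 8 is bumped to row 3. In row 3, 8 replaces 9 (the leftmost entry greater than 8); 9 is bumped to row 4. 9 starts a new row 4. The new tableau is [[1, 2, 4, 6], [3, 5, 10], [7, 8], [9]].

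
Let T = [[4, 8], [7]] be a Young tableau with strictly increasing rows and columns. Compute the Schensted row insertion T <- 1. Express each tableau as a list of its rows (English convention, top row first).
In row 1, 1 replaces 4 (the leftmost entry greater than 1); 4 is bumped to row 2. In row 2, 4 replaces 7 (the leftmost entry greater than 4); 7 is bumped to row 3. 7 starts a new row 3. The new tableau is [[1, 8], [4], [7]].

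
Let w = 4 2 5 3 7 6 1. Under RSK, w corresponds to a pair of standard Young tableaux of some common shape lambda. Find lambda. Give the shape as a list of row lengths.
Row-insert each entry into an empty tableau.

After inserting 4: P = [[4]].
After inserting 2: P = [[2], [4]].
After inserting 5: P = [[2, 5], [4]].
After inserting 3: P = [[2, 3], [4, 5]].
After inserting 7: P = [[2, 3, 7], [4, 5]].
After inserting 6: P = [[2, 3, 6], [4, 5, 7]].
After inserting 1: P = [[1, 3, 6], [2, 5, 7], [4]].

The final insertion tableau P = [[1, 3, 6], [2, 5, 7], [4]] has shape [3, 3, 1].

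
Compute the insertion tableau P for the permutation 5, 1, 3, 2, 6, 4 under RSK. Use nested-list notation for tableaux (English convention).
Insert 5: appended to row 1. P = [[5]].
Insert 1: 1 bumps 5 from row 1; 5 starts row 2. P = [[1], [5]].
Insert 3: appended to row 1. P = [[1, 3], [5]].
Insert 2: 2 bumps 3 from row 1; 3 bumps 5 from row 2; 5 starts row 3. P = [[1, 2], [3], [5]].
Insert 6: appended to row 1. P = [[1, 2, 6], [3], [5]].
Insert 4: 4 bumps 6 from row 1; 6 appends to row 2. P = [[1, 2, 4], [3, 6], [5]].

So P = [[1, 2, 4], [3, 6], [5]].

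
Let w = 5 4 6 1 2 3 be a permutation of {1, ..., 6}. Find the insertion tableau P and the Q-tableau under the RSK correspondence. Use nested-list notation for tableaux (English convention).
Insert each entry of the permutation into P by Schensted row insertion, recording in Q the position of each new cell.

Insert 5: appended to row 1. P = [[5]].
Insert 4: 4 bumps 5 from row 1; 5 starts row 2. P = [[4], [5]].
Insert 6: appended to row 1. P = [[4, 6], [5]].
Insert 1: 1 bumps 4 from row 1; 4 bumps 5 from row 2; 5 starts row 3. P = [[1, 6], [4], [5]].
Insert 2: 2 bumps 6 from row 1; 6 appends to row 2. P = [[1, 2], [4, 6], [5]].
Insert 3: appended to row 1. P = [[1, 2, 3], [4, 6], [5]].

So P = [[1, 2, 3], [4, 6], [5]], Q = [[1, 3, 6], [2, 5], [4]].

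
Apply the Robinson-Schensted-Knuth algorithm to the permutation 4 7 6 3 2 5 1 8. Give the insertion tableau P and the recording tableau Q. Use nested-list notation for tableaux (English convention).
P = [[1, 5, 8], [2, 6], [3], [4], [7]], Q = [[1, 2, 8], [3, 6], [4], [5], [7]]

Insert each entry of the permutation into P by Schensted row insertion, recording in Q the position of each new cell.

Insert 4: appended to row 1. P = [[4]].
Insert 7: appended to row 1. P = [[4, 7]].
Insert 6: 6 bumps 7 from row 1; 7 starts row 2. P = [[4, 6], [7]].
Insert 3: 3 bumps 4 from row 1; 4 bumps 7 from row 2; 7 starts row 3. P = [[3, 6], [4], [7]].
Insert 2: 2 bumps 3 from row 1; 3 bumps 4 from row 2; 4 bumps 7 from row 3; 7 starts row 4. P = [[2, 6], [3], [4], [7]].
Insert 5: 5 bumps 6 from row 1; 6 appends to row 2. P = [[2, 5], [3, 6], [4], [7]].
Insert 1: 1 bumps 2 from row 1; 2 bumps 3 from row 2; 3 bumps 4 from row 3; 4 bumps 7 from row 4; 7 starts row 5. P = [[1, 5], [2, 6], [3], [4], [7]].
Insert 8: appended to row 1. P = [[1, 5, 8], [2, 6], [3], [4], [7]].

So P = [[1, 5, 8], [2, 6], [3], [4], [7]], Q = [[1, 2, 8], [3, 6], [4], [5], [7]].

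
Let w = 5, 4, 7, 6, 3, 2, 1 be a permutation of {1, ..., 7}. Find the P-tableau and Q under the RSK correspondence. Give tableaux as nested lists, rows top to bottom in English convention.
Insert each entry of the permutation into P by Schensted row insertion, recording in Q the position of each new cell.

Insert 5: appended to row 1. P = [[5]].
Insert 4: 4 bumps 5 from row 1; 5 starts row 2. P = [[4], [5]].
Insert 7: appended to row 1. P = [[4, 7], [5]].
Insert 6: 6 bumps 7 from row 1; 7 appends to row 2. P = [[4, 6], [5, 7]].
Insert 3: 3 bumps 4 from row 1; 4 bumps 5 from row 2; 5 starts row 3. P = [[3, 6], [4, 7], [5]].
Insert 2: 2 bumps 3 from row 1; 3 bumps 4 from row 2; 4 bumps 5 from row 3; 5 starts row 4. P = [[2, 6], [3, 7], [4], [5]].
Insert 1: 1 bumps 2 from row 1; 2 bumps 3 from row 2; 3 bumps 4 from row 3; 4 bumps 5 from row 4; 5 starts row 5. P = [[1, 6], [2, 7], [3], [4], [5]].

So P = [[1, 6], [2, 7], [3], [4], [5]], Q = [[1, 3], [2, 4], [5], [6], [7]].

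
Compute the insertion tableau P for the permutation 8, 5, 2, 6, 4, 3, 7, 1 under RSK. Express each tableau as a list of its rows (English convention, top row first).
Insert 8: appended to row 1. P = [[8]].
Insert 5: 5 bumps 8 from row 1; 8 starts row 2. P = [[5], [8]].
Insert 2: 2 bumps 5 from row 1; 5 bumps 8 from row 2; 8 starts row 3. P = [[2], [5], [8]].
Insert 6: appended to row 1. P = [[2, 6], [5], [8]].
Insert 4: 4 bumps 6 from row 1; 6 appends to row 2. P = [[2, 4], [5, 6], [8]].
Insert 3: 3 bumps 4 from row 1; 4 bumps 5 from row 2; 5 bumps 8 from row 3; 8 starts row 4. P = [[2, 3], [4, 6], [5], [8]].
Insert 7: appended to row 1. P = [[2, 3, 7], [4, 6], [5], [8]].
Insert 1: 1 bumps 2 from row 1; 2 bumps 4 from row 2; 4 bumps 5 from row 3; 5 bumps 8 from row 4; 8 starts row 5. P = [[1, 3, 7], [2, 6], [4], [5], [8]].

So P = [[1, 3, 7], [2, 6], [4], [5], [8]].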